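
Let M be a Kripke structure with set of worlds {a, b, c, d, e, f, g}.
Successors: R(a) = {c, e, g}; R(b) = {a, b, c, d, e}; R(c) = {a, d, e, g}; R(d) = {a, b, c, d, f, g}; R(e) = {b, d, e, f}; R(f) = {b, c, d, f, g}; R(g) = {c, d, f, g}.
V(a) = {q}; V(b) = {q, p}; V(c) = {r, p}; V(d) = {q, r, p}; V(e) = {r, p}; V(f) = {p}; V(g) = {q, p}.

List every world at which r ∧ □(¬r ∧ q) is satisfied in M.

Recall that □ψ holds at a world iff ψ holds at every accessible world, and ◇ψ holds iff ψ holds at some accessible world.
Let φ = r ∧ □(¬r ∧ q). Evaluate φ at each world:
  a (successors {c, e, g}): φ is false.
  b (successors {a, b, c, d, e}): φ is false.
  c (successors {a, d, e, g}): φ is false.
  d (successors {a, b, c, d, f, g}): φ is false.
  e (successors {b, d, e, f}): φ is false.
  f (successors {b, c, d, f, g}): φ is false.
  g (successors {c, d, f, g}): φ is false.
For instance, at c:
  At c: r is true, □(¬r ∧ q) is false, so r ∧ □(¬r ∧ q) is false.
    At c: □(¬r ∧ q) requires ¬r ∧ q at every successor {a, d, e, g}.
      ¬r ∧ q fails at d, so □(¬r ∧ q) is false at c.
Satisfying worlds: none.

none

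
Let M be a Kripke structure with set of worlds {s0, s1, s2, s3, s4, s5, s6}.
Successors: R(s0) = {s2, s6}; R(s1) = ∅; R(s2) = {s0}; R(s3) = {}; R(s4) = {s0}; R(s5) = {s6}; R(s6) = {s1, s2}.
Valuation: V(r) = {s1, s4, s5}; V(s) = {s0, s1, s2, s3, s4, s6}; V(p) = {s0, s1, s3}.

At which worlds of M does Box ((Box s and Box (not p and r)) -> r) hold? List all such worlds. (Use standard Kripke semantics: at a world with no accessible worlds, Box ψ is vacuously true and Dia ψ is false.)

Let φ = Box ((Box s and Box (not p and r)) -> r). Evaluate φ at each world:
  s0 (successors {s2, s6}): φ is true.
  s1 (successors ∅): φ is true.
  s2 (successors {s0}): φ is true.
  s3 (successors ∅): φ is true.
  s4 (successors {s0}): φ is true.
  s5 (successors {s6}): φ is true.
  s6 (successors {s1, s2}): φ is true.
For instance, at s5:
  At s5: Box ((Box s and Box (not p and r)) -> r) requires (Box s and Box (not p and r)) -> r at every successor {s6}.
      At s6: Box s and Box (not p and r) is false, r is false, so (Box s and Box (not p and r)) -> r is true.
  So Box ((Box s and Box (not p and r)) -> r) is true at s5.
Satisfying worlds: {s0, s1, s2, s3, s4, s5, s6}

s0, s1, s2, s3, s4, s5, s6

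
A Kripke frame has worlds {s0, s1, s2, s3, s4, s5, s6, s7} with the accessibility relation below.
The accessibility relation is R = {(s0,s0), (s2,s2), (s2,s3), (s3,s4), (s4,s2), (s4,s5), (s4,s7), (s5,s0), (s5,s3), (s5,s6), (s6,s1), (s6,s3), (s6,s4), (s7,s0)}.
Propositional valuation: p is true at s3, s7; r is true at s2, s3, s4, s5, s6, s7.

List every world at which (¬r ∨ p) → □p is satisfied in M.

s1, s2, s4, s5, s6

Let φ = (¬r ∨ p) → □p. Evaluate φ at each world:
  s0 (successors {s0}): φ is false.
  s1 (successors ∅): φ is true.
  s2 (successors {s2, s3}): φ is true.
  s3 (successors {s4}): φ is false.
  s4 (successors {s2, s5, s7}): φ is true.
  s5 (successors {s0, s3, s6}): φ is true.
  s6 (successors {s1, s3, s4}): φ is true.
  s7 (successors {s0}): φ is false.
For instance, at s2:
  At s2: ¬r ∨ p is false, □p is false, so (¬r ∨ p) → □p is true.
    At s2: □p requires p at every successor {s2, s3}.
      p fails at s2, so □p is false at s2.
Satisfying worlds: {s1, s2, s4, s5, s6}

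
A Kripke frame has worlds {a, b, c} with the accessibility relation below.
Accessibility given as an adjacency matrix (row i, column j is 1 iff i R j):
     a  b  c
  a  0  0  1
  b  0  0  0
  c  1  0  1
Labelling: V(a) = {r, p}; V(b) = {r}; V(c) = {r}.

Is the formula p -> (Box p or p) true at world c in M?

Yes

Recall that Box ψ holds at a world iff ψ holds at every accessible world, and Dia ψ holds iff ψ holds at some accessible world.
At c: p is false, Box p or p is false, so p -> (Box p or p) is true.
  At c: Box p is false, p is false, so Box p or p is false.
    At c: Box p requires p at every successor {a, c}.
      p fails at c, so Box p is false at c.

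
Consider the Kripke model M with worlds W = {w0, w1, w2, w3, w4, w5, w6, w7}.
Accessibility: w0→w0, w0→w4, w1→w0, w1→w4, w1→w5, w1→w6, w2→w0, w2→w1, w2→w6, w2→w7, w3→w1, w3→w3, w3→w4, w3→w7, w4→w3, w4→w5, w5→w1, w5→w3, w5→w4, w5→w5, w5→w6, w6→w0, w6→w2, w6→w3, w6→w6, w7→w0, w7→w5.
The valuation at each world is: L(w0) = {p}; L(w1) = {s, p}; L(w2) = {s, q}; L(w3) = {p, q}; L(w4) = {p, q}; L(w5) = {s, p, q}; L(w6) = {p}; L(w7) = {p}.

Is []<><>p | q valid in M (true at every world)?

Let φ = []<><>p | q. Evaluate φ at each world:
  w0 (successors {w0, w4}): φ is true.
  w1 (successors {w0, w4, w5, w6}): φ is true.
  w2 (successors {w0, w1, w6, w7}): φ is true.
  w3 (successors {w1, w3, w4, w7}): φ is true.
  w4 (successors {w3, w5}): φ is true.
  w5 (successors {w1, w3, w4, w5, w6}): φ is true.
  w6 (successors {w0, w2, w3, w6}): φ is true.
  w7 (successors {w0, w5}): φ is true.
For instance, at w6:
  At w6: []<><>p is true, q is false, so []<><>p | q is true.
    At w6: []<><>p requires <><>p at every successor {w0, w2, w3, w6}.
      At w0: <><>p is true.
      At w2: <><>p is true.
      At w3: <><>p is true.
      At w6: <><>p is true.
    So []<><>p is true at w6.

Yes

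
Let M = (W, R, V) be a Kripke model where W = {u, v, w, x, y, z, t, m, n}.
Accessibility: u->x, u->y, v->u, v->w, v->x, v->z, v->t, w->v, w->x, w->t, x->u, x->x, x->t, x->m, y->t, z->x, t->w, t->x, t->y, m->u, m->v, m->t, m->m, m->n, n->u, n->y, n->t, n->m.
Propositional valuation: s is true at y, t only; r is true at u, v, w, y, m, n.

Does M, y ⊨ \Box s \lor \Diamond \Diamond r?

At y: \Box s is true, \Diamond \Diamond r is true, so \Box s \lor \Diamond \Diamond r is true.
  At y: \Box s requires s at every successor {t}.
    At t: s is true.
  So \Box s is true at y.
  At y: \Diamond \Diamond r requires \Diamond r at some successor in {t}.
    \Diamond r holds at t, so \Diamond \Diamond r is true at y.
      At t: \Diamond r requires r at some successor in {w, x, y}.
        r holds at w, so \Diamond r is true at t.

Yes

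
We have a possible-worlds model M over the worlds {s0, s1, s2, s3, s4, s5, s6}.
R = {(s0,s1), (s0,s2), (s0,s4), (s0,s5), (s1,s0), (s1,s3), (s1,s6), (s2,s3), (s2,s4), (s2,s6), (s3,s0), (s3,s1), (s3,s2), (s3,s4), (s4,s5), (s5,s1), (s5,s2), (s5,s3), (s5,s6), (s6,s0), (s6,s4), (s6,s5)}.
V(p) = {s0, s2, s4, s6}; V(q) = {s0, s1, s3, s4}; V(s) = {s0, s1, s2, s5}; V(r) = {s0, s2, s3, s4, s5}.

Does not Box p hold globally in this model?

Let φ = not Box p. Evaluate φ at each world:
  s0 (successors {s1, s2, s4, s5}): φ is true.
  s1 (successors {s0, s3, s6}): φ is true.
  s2 (successors {s3, s4, s6}): φ is true.
  s3 (successors {s0, s1, s2, s4}): φ is true.
  s4 (successors {s5}): φ is true.
  s5 (successors {s1, s2, s3, s6}): φ is true.
  s6 (successors {s0, s4, s5}): φ is true.
For instance, at s5:
  At s5: Box p is false, so not Box p is true.
    At s5: Box p requires p at every successor {s1, s2, s3, s6}.
      p fails at s1, so Box p is false at s5.

Yes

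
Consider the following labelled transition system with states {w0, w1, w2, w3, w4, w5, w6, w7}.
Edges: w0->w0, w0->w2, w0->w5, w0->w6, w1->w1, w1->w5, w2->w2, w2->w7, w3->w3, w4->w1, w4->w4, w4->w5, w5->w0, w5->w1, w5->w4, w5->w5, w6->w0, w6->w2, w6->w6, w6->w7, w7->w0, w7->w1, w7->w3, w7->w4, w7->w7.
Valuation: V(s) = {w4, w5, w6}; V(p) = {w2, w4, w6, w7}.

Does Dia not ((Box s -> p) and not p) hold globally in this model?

Let φ = Dia not ((Box s -> p) and not p). Evaluate φ at each world:
  w0 (successors {w0, w2, w5, w6}): φ is true.
  w1 (successors {w1, w5}): φ is false.
  w2 (successors {w2, w7}): φ is true.
  w3 (successors {w3}): φ is false.
  w4 (successors {w1, w4, w5}): φ is true.
  w5 (successors {w0, w1, w4, w5}): φ is true.
  w6 (successors {w0, w2, w6, w7}): φ is true.
  w7 (successors {w0, w1, w3, w4, w7}): φ is true.
Detail at w1 (counterexample):
  At w1: Dia not ((Box s -> p) and not p) requires not ((Box s -> p) and not p) at some successor in {w1, w5}.
    At w1: not ((Box s -> p) and not p) is false.
    At w5: not ((Box s -> p) and not p) is false.
  So Dia not ((Box s -> p) and not p) is false at w1.

No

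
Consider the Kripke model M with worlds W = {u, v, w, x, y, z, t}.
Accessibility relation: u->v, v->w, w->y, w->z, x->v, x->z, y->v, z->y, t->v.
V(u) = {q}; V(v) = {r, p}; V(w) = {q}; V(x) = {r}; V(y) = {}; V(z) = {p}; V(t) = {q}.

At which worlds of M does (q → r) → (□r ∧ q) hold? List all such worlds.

Recall that □ψ holds at a world iff ψ holds at every accessible world, and ◇ψ holds iff ψ holds at some accessible world.
Let φ = (q → r) → (□r ∧ q). Evaluate φ at each world:
  u (successors {v}): φ is true.
  v (successors {w}): φ is false.
  w (successors {y, z}): φ is true.
  x (successors {v, z}): φ is false.
  y (successors {v}): φ is false.
  z (successors {y}): φ is false.
  t (successors {v}): φ is true.
For instance, at w:
  At w: q → r is false, □r ∧ q is false, so (q → r) → (□r ∧ q) is true.
    At w: □r is false, q is true, so □r ∧ q is false.
      At w: □r requires r at every successor {y, z}.
        r fails at y, so □r is false at w.
Satisfying worlds: {u, w, t}

u, w, t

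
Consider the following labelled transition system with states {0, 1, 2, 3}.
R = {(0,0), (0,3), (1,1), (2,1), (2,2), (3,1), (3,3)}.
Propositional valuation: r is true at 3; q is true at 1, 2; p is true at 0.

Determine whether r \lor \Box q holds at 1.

Yes

Recall that \Box ψ holds at a world iff ψ holds at every accessible world, and \Diamond ψ holds iff ψ holds at some accessible world.
At 1: r is false, \Box q is true, so r \lor \Box q is true.
  At 1: \Box q requires q at every successor {1}.
    At 1: q is true.
  So \Box q is true at 1.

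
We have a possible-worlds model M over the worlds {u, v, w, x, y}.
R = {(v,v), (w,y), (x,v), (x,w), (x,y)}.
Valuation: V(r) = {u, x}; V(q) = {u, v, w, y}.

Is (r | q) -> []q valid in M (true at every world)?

Let φ = (r | q) -> []q. Evaluate φ at each world:
  u (successors ∅): φ is true.
  v (successors {v}): φ is true.
  w (successors {y}): φ is true.
  x (successors {v, w, y}): φ is true.
  y (successors ∅): φ is true.
For instance, at w:
  At w: r | q is true, []q is true, so (r | q) -> []q is true.
    At w: []q requires q at every successor {y}.
      At y: q is true.
    So []q is true at w.

Yes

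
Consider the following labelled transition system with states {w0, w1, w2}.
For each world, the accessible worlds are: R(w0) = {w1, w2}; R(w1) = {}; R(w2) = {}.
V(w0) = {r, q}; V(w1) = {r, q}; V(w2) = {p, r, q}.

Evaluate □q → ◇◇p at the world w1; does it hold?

At w1: □q is true, ◇◇p is false, so □q → ◇◇p is false.
  At w1: no accessible worlds, so □q holds vacuously.
  At w1: no accessible worlds, so ◇◇p is false.

No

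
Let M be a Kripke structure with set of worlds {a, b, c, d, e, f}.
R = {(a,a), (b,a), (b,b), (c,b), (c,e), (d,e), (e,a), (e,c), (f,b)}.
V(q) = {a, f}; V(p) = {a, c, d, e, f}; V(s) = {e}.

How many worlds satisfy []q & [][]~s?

Recall that []ψ holds at a world iff ψ holds at every accessible world, and <>ψ holds iff ψ holds at some accessible world.
Let φ = []q & [][]~s. Evaluate φ at each world:
  a (successors {a}): φ is true.
  b (successors {a, b}): φ is false.
  c (successors {b, e}): φ is false.
  d (successors {e}): φ is false.
  e (successors {a, c}): φ is false.
  f (successors {b}): φ is false.
For instance, at d:
  At d: []q is false, [][]~s is true, so []q & [][]~s is false.
    At d: []q requires q at every successor {e}.
      q fails at e, so []q is false at d.
    At d: [][]~s requires []~s at every successor {e}.
      At e: []~s is true.
    So [][]~s is true at d.
Satisfying worlds: {a}

1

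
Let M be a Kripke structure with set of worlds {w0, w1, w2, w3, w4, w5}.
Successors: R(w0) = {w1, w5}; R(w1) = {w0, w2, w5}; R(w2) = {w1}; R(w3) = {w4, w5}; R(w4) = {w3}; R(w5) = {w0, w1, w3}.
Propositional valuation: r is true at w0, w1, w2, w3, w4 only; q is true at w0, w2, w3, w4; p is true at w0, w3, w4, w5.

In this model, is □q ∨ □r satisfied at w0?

Recall that □ψ holds at a world iff ψ holds at every accessible world, and ◇ψ holds iff ψ holds at some accessible world.
At w0: □q is false, □r is false, so □q ∨ □r is false.
  At w0: □q requires q at every successor {w1, w5}.
    q fails at w1, so □q is false at w0.
  At w0: □r requires r at every successor {w1, w5}.
    r fails at w5, so □r is false at w0.

No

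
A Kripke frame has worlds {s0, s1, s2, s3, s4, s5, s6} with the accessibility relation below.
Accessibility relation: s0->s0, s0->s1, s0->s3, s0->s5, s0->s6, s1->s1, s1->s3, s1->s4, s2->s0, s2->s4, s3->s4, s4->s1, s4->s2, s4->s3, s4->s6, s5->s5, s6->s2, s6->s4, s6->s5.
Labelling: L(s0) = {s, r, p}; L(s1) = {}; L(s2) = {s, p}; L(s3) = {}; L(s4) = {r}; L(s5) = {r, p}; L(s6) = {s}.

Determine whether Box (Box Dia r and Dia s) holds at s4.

At s4: Box (Box Dia r and Dia s) requires Box Dia r and Dia s at every successor {s1, s2, s3, s6}.
  Box Dia r and Dia s fails at s1, so Box (Box Dia r and Dia s) is false at s4.
    At s1: Box Dia r is false, Dia s is false, so Box Dia r and Dia s is false.
      At s1: Box Dia r requires Dia r at every successor {s1, s3, s4}.
        Dia r fails at s4, so Box Dia r is false at s1.
      At s1: Dia s requires s at some successor in {s1, s3, s4}.
        At s1: s is false.
        At s3: s is false.
        At s4: s is false.
      So Dia s is false at s1.

No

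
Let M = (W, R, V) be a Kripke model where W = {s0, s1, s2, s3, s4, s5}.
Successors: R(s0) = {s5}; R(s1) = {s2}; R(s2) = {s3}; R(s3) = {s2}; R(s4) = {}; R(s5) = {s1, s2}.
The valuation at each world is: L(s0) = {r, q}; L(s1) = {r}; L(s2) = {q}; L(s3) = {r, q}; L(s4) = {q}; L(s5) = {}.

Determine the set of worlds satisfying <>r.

Let φ = <>r. Evaluate φ at each world:
  s0 (successors {s5}): φ is false.
  s1 (successors {s2}): φ is false.
  s2 (successors {s3}): φ is true.
  s3 (successors {s2}): φ is false.
  s4 (successors ∅): φ is false.
  s5 (successors {s1, s2}): φ is true.
For instance, at s5:
  At s5: <>r requires r at some successor in {s1, s2}.
    r holds at s1, so <>r is true at s5.
Satisfying worlds: {s2, s5}

s2, s5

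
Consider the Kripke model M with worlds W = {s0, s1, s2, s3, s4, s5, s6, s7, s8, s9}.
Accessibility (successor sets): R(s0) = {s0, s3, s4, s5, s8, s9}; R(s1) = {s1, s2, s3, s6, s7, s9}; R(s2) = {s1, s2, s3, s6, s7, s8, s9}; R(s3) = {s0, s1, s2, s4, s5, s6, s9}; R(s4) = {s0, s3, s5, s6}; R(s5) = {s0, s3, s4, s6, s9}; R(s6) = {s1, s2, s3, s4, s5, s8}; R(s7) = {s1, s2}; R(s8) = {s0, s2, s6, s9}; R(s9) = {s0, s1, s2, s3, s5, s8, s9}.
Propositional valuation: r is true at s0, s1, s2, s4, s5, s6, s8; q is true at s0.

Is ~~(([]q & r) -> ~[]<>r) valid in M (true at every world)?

Yes

Let φ = ~~(([]q & r) -> ~[]<>r). Evaluate φ at each world:
  s0 (successors {s0, s3, s4, s5, s8, s9}): φ is true.
  s1 (successors {s1, s2, s3, s6, s7, s9}): φ is true.
  s2 (successors {s1, s2, s3, s6, s7, s8, s9}): φ is true.
  s3 (successors {s0, s1, s2, s4, s5, s6, s9}): φ is true.
  s4 (successors {s0, s3, s5, s6}): φ is true.
  s5 (successors {s0, s3, s4, s6, s9}): φ is true.
  s6 (successors {s1, s2, s3, s4, s5, s8}): φ is true.
  s7 (successors {s1, s2}): φ is true.
  s8 (successors {s0, s2, s6, s9}): φ is true.
  s9 (successors {s0, s1, s2, s3, s5, s8, s9}): φ is true.
For instance, at s3:
  At s3: ~(([]q & r) -> ~[]<>r) is false, so ~~(([]q & r) -> ~[]<>r) is true.
    At s3: ([]q & r) -> ~[]<>r is true, so ~(([]q & r) -> ~[]<>r) is false.
      At s3: []q & r is false, ~[]<>r is false, so ([]q & r) -> ~[]<>r is true.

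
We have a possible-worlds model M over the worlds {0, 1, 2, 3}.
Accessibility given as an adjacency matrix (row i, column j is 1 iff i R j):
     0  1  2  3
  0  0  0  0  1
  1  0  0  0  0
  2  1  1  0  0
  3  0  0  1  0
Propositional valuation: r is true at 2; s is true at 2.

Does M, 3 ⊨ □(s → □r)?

At 3: □(s → □r) requires s → □r at every successor {2}.
  s → □r fails at 2, so □(s → □r) is false at 3.
    At 2: s is true, □r is false, so s → □r is false.
      At 2: □r requires r at every successor {0, 1}.
        r fails at 0, so □r is false at 2.

No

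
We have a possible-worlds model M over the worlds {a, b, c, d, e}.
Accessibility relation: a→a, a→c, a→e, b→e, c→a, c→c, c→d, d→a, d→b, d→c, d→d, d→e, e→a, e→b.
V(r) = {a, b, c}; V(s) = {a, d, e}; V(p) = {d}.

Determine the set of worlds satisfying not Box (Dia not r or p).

Let φ = not Box (Dia not r or p). Evaluate φ at each world:
  a (successors {a, c, e}): φ is true.
  b (successors {e}): φ is true.
  c (successors {a, c, d}): φ is false.
  d (successors {a, b, c, d, e}): φ is true.
  e (successors {a, b}): φ is false.
For instance, at a:
  At a: Box (Dia not r or p) is false, so not Box (Dia not r or p) is true.
    At a: Box (Dia not r or p) requires Dia not r or p at every successor {a, c, e}.
      Dia not r or p fails at e, so Box (Dia not r or p) is false at a.
Satisfying worlds: {a, b, d}

a, b, d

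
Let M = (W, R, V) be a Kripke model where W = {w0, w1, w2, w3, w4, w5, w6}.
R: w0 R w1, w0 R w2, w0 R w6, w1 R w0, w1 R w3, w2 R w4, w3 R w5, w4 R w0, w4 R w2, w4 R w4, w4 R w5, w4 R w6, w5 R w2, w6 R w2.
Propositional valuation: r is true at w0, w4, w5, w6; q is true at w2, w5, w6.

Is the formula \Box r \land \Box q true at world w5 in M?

At w5: \Box r is false, \Box q is true, so \Box r \land \Box q is false.
  At w5: \Box r requires r at every successor {w2}.
    r fails at w2, so \Box r is false at w5.
  At w5: \Box q requires q at every successor {w2}.
    At w2: q is true.
  So \Box q is true at w5.

No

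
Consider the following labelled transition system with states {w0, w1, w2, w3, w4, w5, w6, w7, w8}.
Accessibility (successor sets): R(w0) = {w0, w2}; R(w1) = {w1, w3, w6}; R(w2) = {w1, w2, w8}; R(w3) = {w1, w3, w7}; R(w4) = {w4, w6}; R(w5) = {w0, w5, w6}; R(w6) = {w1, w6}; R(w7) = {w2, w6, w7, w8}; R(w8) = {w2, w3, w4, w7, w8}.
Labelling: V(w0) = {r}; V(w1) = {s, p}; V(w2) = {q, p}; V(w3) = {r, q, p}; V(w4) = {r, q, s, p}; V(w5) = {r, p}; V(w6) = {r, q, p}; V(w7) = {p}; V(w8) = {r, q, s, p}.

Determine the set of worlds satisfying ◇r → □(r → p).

w1, w2, w3, w4, w6, w7, w8

Recall that □ψ holds at a world iff ψ holds at every accessible world, and ◇ψ holds iff ψ holds at some accessible world.
Let φ = ◇r → □(r → p). Evaluate φ at each world:
  w0 (successors {w0, w2}): φ is false.
  w1 (successors {w1, w3, w6}): φ is true.
  w2 (successors {w1, w2, w8}): φ is true.
  w3 (successors {w1, w3, w7}): φ is true.
  w4 (successors {w4, w6}): φ is true.
  w5 (successors {w0, w5, w6}): φ is false.
  w6 (successors {w1, w6}): φ is true.
  w7 (successors {w2, w6, w7, w8}): φ is true.
  w8 (successors {w2, w3, w4, w7, w8}): φ is true.
For instance, at w7:
  At w7: ◇r is true, □(r → p) is true, so ◇r → □(r → p) is true.
    At w7: ◇r requires r at some successor in {w2, w6, w7, w8}.
      r holds at w6, so ◇r is true at w7.
    At w7: □(r → p) requires r → p at every successor {w2, w6, w7, w8}.
      At w2: r → p is true.
      At w6: r → p is true.
      At w7: r → p is true.
      At w8: r → p is true.
    So □(r → p) is true at w7.
Satisfying worlds: {w1, w2, w3, w4, w6, w7, w8}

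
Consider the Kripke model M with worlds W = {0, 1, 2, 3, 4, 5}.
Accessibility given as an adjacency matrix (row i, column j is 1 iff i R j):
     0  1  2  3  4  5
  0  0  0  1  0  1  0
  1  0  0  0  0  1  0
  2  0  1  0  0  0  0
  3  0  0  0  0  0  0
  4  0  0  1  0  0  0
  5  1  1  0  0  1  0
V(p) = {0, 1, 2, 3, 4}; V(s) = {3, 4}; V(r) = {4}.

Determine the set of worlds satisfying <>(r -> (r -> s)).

Let φ = <>(r -> (r -> s)). Evaluate φ at each world:
  0 (successors {2, 4}): φ is true.
  1 (successors {4}): φ is true.
  2 (successors {1}): φ is true.
  3 (successors ∅): φ is false.
  4 (successors {2}): φ is true.
  5 (successors {0, 1, 4}): φ is true.
For instance, at 0:
  At 0: <>(r -> (r -> s)) requires r -> (r -> s) at some successor in {2, 4}.
    r -> (r -> s) holds at 2, so <>(r -> (r -> s)) is true at 0.
Satisfying worlds: {0, 1, 2, 4, 5}

0, 1, 2, 4, 5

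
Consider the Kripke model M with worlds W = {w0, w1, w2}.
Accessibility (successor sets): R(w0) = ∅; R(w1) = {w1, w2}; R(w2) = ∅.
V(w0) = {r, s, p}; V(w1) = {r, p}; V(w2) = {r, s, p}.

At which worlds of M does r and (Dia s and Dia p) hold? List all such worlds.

Recall that Dia ψ holds at a world iff ψ holds at some accessible world.
Let φ = r and (Dia s and Dia p). Evaluate φ at each world:
  w0 (successors ∅): φ is false.
  w1 (successors {w1, w2}): φ is true.
  w2 (successors ∅): φ is false.
For instance, at w1:
  At w1: r is true, Dia s and Dia p is true, so r and (Dia s and Dia p) is true.
    At w1: Dia s is true, Dia p is true, so Dia s and Dia p is true.
      At w1: Dia s requires s at some successor in {w1, w2}.
        s holds at w2, so Dia s is true at w1.
      At w1: Dia p requires p at some successor in {w1, w2}.
        p holds at w1, so Dia p is true at w1.
Satisfying worlds: {w1}

w1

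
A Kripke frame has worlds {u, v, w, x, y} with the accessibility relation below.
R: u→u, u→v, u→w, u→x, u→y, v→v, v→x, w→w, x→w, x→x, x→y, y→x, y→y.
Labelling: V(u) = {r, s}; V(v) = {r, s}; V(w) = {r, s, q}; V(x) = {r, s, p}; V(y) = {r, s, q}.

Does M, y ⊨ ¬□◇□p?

Yes

Recall that □ψ holds at a world iff ψ holds at every accessible world, and ◇ψ holds iff ψ holds at some accessible world.
At y: □◇□p is false, so ¬□◇□p is true.
  At y: □◇□p requires ◇□p at every successor {x, y}.
    ◇□p fails at x, so □◇□p is false at y.
      At x: ◇□p requires □p at some successor in {w, x, y}.
        At w: □p is false.
        At x: □p is false.
        At y: □p is false.
      So ◇□p is false at x.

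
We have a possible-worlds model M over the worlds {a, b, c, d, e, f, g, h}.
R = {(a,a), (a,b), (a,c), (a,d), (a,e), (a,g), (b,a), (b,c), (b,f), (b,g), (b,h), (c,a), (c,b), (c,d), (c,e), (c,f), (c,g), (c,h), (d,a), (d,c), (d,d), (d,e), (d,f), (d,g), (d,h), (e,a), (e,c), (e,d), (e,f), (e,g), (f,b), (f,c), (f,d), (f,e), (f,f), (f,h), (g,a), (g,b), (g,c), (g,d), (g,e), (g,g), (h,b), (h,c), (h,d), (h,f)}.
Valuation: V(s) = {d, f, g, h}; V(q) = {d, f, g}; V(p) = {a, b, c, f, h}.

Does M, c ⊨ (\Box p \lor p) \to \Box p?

No

At c: \Box p \lor p is true, \Box p is false, so (\Box p \lor p) \to \Box p is false.
  At c: \Box p is false, p is true, so \Box p \lor p is true.
    At c: \Box p requires p at every successor {a, b, d, e, f, g, h}.
      p fails at d, so \Box p is false at c.
  At c: \Box p requires p at every successor {a, b, d, e, f, g, h}.
    p fails at d, so \Box p is false at c.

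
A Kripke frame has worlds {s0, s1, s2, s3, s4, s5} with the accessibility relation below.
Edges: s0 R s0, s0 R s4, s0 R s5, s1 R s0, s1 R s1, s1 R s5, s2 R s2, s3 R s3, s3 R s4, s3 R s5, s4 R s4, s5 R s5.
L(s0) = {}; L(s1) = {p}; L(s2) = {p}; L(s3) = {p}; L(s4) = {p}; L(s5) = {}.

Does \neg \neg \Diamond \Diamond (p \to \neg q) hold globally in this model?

Yes

Let φ = \neg \neg \Diamond \Diamond (p \to \neg q). Evaluate φ at each world:
  s0 (successors {s0, s4, s5}): φ is true.
  s1 (successors {s0, s1, s5}): φ is true.
  s2 (successors {s2}): φ is true.
  s3 (successors {s3, s4, s5}): φ is true.
  s4 (successors {s4}): φ is true.
  s5 (successors {s5}): φ is true.
For instance, at s4:
  At s4: \neg \Diamond \Diamond (p \to \neg q) is false, so \neg \neg \Diamond \Diamond (p \to \neg q) is true.
    At s4: \Diamond \Diamond (p \to \neg q) is true, so \neg \Diamond \Diamond (p \to \neg q) is false.
      At s4: \Diamond \Diamond (p \to \neg q) requires \Diamond (p \to \neg q) at some successor in {s4}.
        \Diamond (p \to \neg q) holds at s4, so \Diamond \Diamond (p \to \neg q) is true at s4.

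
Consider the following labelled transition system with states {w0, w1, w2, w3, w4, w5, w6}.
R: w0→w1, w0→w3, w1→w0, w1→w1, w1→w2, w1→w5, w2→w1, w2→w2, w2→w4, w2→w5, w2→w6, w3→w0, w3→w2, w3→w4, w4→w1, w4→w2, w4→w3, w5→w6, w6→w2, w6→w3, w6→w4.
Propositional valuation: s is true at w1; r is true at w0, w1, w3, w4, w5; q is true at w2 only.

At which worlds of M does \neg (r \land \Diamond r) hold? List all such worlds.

Let φ = \neg (r \land \Diamond r). Evaluate φ at each world:
  w0 (successors {w1, w3}): φ is false.
  w1 (successors {w0, w1, w2, w5}): φ is false.
  w2 (successors {w1, w2, w4, w5, w6}): φ is true.
  w3 (successors {w0, w2, w4}): φ is false.
  w4 (successors {w1, w2, w3}): φ is false.
  w5 (successors {w6}): φ is true.
  w6 (successors {w2, w3, w4}): φ is true.
For instance, at w4:
  At w4: r \land \Diamond r is true, so \neg (r \land \Diamond r) is false.
    At w4: r is true, \Diamond r is true, so r \land \Diamond r is true.
      At w4: \Diamond r requires r at some successor in {w1, w2, w3}.
        r holds at w1, so \Diamond r is true at w4.
Satisfying worlds: {w2, w5, w6}

w2, w5, w6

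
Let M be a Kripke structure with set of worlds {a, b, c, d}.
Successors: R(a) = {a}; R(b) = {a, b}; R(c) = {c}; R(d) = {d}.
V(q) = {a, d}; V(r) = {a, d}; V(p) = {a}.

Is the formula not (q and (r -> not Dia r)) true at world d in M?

Recall that Dia ψ holds at a world iff ψ holds at some accessible world.
At d: q and (r -> not Dia r) is false, so not (q and (r -> not Dia r)) is true.
  At d: q is true, r -> not Dia r is false, so q and (r -> not Dia r) is false.
    At d: r is true, not Dia r is false, so r -> not Dia r is false.
      At d: Dia r is true, so not Dia r is false.

Yes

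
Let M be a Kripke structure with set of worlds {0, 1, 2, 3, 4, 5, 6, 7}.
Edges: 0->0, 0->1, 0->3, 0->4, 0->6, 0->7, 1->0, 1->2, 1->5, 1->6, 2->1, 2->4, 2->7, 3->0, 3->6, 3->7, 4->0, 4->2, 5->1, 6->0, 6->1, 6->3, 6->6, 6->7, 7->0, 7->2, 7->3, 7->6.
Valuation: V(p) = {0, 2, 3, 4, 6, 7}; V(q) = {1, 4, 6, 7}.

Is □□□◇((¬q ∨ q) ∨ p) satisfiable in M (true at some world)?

Let φ = □□□◇((¬q ∨ q) ∨ p). Evaluate φ at each world:
  0 (successors {0, 1, 3, 4, 6, 7}): φ is true.
  1 (successors {0, 2, 5, 6}): φ is true.
  2 (successors {1, 4, 7}): φ is true.
  3 (successors {0, 6, 7}): φ is true.
  4 (successors {0, 2}): φ is true.
  5 (successors {1}): φ is true.
  6 (successors {0, 1, 3, 6, 7}): φ is true.
  7 (successors {0, 2, 3, 6}): φ is true.
Detail at 0 (witness):
  At 0: □□□◇((¬q ∨ q) ∨ p) requires □□◇((¬q ∨ q) ∨ p) at every successor {0, 1, 3, 4, 6, 7}.
    At 0: □□◇((¬q ∨ q) ∨ p) is true.
    At 1: □□◇((¬q ∨ q) ∨ p) is true.
    At 3: □□◇((¬q ∨ q) ∨ p) is true.
    At 4: □□◇((¬q ∨ q) ∨ p) is true.
    At 6: □□◇((¬q ∨ q) ∨ p) is true.
    At 7: □□◇((¬q ∨ q) ∨ p) is true.
  So □□□◇((¬q ∨ q) ∨ p) is true at 0.

Yes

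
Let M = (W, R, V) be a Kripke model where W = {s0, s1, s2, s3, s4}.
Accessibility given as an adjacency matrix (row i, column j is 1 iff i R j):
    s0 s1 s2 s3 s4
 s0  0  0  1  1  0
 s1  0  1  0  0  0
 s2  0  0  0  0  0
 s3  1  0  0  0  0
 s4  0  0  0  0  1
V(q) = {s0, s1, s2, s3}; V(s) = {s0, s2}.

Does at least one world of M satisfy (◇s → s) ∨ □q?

Yes

Let φ = (◇s → s) ∨ □q. Evaluate φ at each world:
  s0 (successors {s2, s3}): φ is true.
  s1 (successors {s1}): φ is true.
  s2 (successors ∅): φ is true.
  s3 (successors {s0}): φ is true.
  s4 (successors {s4}): φ is true.
Detail at s0 (witness):
  At s0: ◇s → s is true, □q is true, so (◇s → s) ∨ □q is true.
    At s0: ◇s is true, s is true, so ◇s → s is true.
      At s0: ◇s requires s at some successor in {s2, s3}.
        s holds at s2, so ◇s is true at s0.
    At s0: □q requires q at every successor {s2, s3}.
      At s2: q is true.
      At s3: q is true.
    So □q is true at s0.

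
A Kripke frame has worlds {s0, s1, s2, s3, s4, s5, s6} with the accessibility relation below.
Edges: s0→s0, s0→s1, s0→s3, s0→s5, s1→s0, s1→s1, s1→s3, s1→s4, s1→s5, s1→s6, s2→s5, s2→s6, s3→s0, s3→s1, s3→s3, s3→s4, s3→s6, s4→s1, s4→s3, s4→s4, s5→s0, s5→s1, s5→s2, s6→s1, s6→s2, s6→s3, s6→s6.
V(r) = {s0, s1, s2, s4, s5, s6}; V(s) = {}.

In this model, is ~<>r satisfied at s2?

No

At s2: <>r is true, so ~<>r is false.
  At s2: <>r requires r at some successor in {s5, s6}.
    r holds at s5, so <>r is true at s2.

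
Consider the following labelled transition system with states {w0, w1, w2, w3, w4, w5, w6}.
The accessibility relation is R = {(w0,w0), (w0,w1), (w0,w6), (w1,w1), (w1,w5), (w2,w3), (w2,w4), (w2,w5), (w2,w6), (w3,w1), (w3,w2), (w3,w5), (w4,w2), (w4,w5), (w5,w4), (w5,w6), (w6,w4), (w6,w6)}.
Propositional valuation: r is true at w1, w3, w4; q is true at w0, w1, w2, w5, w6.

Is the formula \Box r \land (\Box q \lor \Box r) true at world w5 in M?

No

At w5: \Box r is false, \Box q \lor \Box r is false, so \Box r \land (\Box q \lor \Box r) is false.
  At w5: \Box r requires r at every successor {w4, w6}.
    r fails at w6, so \Box r is false at w5.
  At w5: \Box q is false, \Box r is false, so \Box q \lor \Box r is false.
    At w5: \Box q requires q at every successor {w4, w6}.
      q fails at w4, so \Box q is false at w5.
    At w5: \Box r requires r at every successor {w4, w6}.
      r fails at w6, so \Box r is false at w5.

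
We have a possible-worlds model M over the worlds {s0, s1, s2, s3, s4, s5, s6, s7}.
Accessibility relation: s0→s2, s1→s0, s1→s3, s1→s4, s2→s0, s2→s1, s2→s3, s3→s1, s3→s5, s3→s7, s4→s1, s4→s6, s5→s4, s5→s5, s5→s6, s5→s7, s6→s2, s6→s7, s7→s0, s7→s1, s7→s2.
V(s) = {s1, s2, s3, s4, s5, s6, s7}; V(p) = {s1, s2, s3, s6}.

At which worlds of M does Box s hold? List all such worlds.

Let φ = Box s. Evaluate φ at each world:
  s0 (successors {s2}): φ is true.
  s1 (successors {s0, s3, s4}): φ is false.
  s2 (successors {s0, s1, s3}): φ is false.
  s3 (successors {s1, s5, s7}): φ is true.
  s4 (successors {s1, s6}): φ is true.
  s5 (successors {s4, s5, s6, s7}): φ is true.
  s6 (successors {s2, s7}): φ is true.
  s7 (successors {s0, s1, s2}): φ is false.
For instance, at s1:
  At s1: Box s requires s at every successor {s0, s3, s4}.
    s fails at s0, so Box s is false at s1.
Satisfying worlds: {s0, s3, s4, s5, s6}

s0, s3, s4, s5, s6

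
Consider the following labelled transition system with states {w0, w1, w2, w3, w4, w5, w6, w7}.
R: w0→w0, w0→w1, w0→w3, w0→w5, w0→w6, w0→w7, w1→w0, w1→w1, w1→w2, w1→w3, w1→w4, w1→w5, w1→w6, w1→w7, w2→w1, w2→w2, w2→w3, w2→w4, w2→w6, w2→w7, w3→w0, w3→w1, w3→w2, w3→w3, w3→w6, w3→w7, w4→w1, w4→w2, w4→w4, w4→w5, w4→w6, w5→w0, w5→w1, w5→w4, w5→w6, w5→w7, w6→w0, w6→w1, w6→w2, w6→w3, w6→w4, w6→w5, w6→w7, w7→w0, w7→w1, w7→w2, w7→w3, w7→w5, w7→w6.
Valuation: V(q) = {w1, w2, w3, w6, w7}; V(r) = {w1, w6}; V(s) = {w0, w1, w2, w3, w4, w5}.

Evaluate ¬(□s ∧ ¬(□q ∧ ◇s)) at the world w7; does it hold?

At w7: □s ∧ ¬(□q ∧ ◇s) is false, so ¬(□s ∧ ¬(□q ∧ ◇s)) is true.
  At w7: □s is false, ¬(□q ∧ ◇s) is true, so □s ∧ ¬(□q ∧ ◇s) is false.
    At w7: □s requires s at every successor {w0, w1, w2, w3, w5, w6}.
      s fails at w6, so □s is false at w7.
    At w7: □q ∧ ◇s is false, so ¬(□q ∧ ◇s) is true.
      At w7: □q is false, ◇s is true, so □q ∧ ◇s is false.

Yes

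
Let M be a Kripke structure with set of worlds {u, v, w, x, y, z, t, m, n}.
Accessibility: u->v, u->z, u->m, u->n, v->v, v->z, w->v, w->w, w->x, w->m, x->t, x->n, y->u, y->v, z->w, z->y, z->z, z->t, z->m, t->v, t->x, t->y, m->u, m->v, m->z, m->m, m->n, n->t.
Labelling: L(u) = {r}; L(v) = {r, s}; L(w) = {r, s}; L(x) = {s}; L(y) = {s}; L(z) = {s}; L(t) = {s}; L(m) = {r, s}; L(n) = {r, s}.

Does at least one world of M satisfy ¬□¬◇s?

Recall that □ψ holds at a world iff ψ holds at every accessible world, and ◇ψ holds iff ψ holds at some accessible world.
Let φ = ¬□¬◇s. Evaluate φ at each world:
  u (successors {v, z, m, n}): φ is true.
  v (successors {v, z}): φ is true.
  w (successors {v, w, x, m}): φ is true.
  x (successors {t, n}): φ is true.
  y (successors {u, v}): φ is true.
  z (successors {w, y, z, t, m}): φ is true.
  t (successors {v, x, y}): φ is true.
  m (successors {u, v, z, m, n}): φ is true.
  n (successors {t}): φ is true.
Detail at u (witness):
  At u: □¬◇s is false, so ¬□¬◇s is true.
    At u: □¬◇s requires ¬◇s at every successor {v, z, m, n}.
      ¬◇s fails at v, so □¬◇s is false at u.

Yes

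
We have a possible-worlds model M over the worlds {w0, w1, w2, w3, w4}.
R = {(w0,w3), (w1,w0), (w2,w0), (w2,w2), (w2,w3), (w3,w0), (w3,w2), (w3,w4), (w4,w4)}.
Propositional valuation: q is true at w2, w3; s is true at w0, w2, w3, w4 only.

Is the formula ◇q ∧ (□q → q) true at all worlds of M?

Recall that □ψ holds at a world iff ψ holds at every accessible world, and ◇ψ holds iff ψ holds at some accessible world.
Let φ = ◇q ∧ (□q → q). Evaluate φ at each world:
  w0 (successors {w3}): φ is false.
  w1 (successors {w0}): φ is false.
  w2 (successors {w0, w2, w3}): φ is true.
  w3 (successors {w0, w2, w4}): φ is true.
  w4 (successors {w4}): φ is false.
Detail at w0 (counterexample):
  At w0: ◇q is true, □q → q is false, so ◇q ∧ (□q → q) is false.
    At w0: ◇q requires q at some successor in {w3}.
      q holds at w3, so ◇q is true at w0.
    At w0: □q is true, q is false, so □q → q is false.
      At w0: □q requires q at every successor {w3}.
        At w3: q is true.
      So □q is true at w0.

No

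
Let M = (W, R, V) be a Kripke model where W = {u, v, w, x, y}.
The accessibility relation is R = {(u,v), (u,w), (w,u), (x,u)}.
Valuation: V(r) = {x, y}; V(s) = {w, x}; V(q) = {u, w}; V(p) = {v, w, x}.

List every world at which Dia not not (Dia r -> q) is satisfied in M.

u, w, x

Let φ = Dia not not (Dia r -> q). Evaluate φ at each world:
  u (successors {v, w}): φ is true.
  v (successors ∅): φ is false.
  w (successors {u}): φ is true.
  x (successors {u}): φ is true.
  y (successors ∅): φ is false.
For instance, at u:
  At u: Dia not not (Dia r -> q) requires not not (Dia r -> q) at some successor in {v, w}.
    not not (Dia r -> q) holds at v, so Dia not not (Dia r -> q) is true at u.
      At v: not (Dia r -> q) is false, so not not (Dia r -> q) is true.
Satisfying worlds: {u, w, x}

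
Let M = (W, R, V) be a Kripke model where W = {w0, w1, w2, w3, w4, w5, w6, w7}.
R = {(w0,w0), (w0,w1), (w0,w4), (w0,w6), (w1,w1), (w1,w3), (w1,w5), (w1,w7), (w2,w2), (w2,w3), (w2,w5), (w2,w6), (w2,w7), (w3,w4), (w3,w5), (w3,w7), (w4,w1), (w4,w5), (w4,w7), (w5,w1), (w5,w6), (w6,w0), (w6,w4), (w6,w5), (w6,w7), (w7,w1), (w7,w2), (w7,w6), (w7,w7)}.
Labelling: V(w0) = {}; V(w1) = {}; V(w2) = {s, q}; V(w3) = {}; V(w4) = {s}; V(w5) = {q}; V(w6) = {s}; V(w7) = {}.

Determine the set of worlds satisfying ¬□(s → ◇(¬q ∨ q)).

Let φ = ¬□(s → ◇(¬q ∨ q)). Evaluate φ at each world:
  w0 (successors {w0, w1, w4, w6}): φ is false.
  w1 (successors {w1, w3, w5, w7}): φ is false.
  w2 (successors {w2, w3, w5, w6, w7}): φ is false.
  w3 (successors {w4, w5, w7}): φ is false.
  w4 (successors {w1, w5, w7}): φ is false.
  w5 (successors {w1, w6}): φ is false.
  w6 (successors {w0, w4, w5, w7}): φ is false.
  w7 (successors {w1, w2, w6, w7}): φ is false.
For instance, at w1:
  At w1: □(s → ◇(¬q ∨ q)) is true, so ¬□(s → ◇(¬q ∨ q)) is false.
    At w1: □(s → ◇(¬q ∨ q)) requires s → ◇(¬q ∨ q) at every successor {w1, w3, w5, w7}.
      At w1: s → ◇(¬q ∨ q) is true.
      At w3: s → ◇(¬q ∨ q) is true.
      At w5: s → ◇(¬q ∨ q) is true.
      At w7: s → ◇(¬q ∨ q) is true.
    So □(s → ◇(¬q ∨ q)) is true at w1.
Satisfying worlds: none.

none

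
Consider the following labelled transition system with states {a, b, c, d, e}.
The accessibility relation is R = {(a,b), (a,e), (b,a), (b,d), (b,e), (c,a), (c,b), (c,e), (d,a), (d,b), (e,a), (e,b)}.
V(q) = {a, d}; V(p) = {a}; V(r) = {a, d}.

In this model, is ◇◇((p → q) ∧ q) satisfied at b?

Yes

Recall that ◇ψ holds at a world iff ψ holds at some accessible world.
At b: ◇◇((p → q) ∧ q) requires ◇((p → q) ∧ q) at some successor in {a, d, e}.
  ◇((p → q) ∧ q) holds at d, so ◇◇((p → q) ∧ q) is true at b.
    At d: ◇((p → q) ∧ q) requires (p → q) ∧ q at some successor in {a, b}.
      (p → q) ∧ q holds at a, so ◇((p → q) ∧ q) is true at d.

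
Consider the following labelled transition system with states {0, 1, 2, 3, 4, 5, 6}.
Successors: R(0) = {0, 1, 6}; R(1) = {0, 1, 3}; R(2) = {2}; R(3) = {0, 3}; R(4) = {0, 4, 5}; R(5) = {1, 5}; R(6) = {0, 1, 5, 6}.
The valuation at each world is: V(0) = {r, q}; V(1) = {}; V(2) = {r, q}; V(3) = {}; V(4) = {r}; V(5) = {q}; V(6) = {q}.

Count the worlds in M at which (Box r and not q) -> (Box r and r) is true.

7

Let φ = (Box r and not q) -> (Box r and r). Evaluate φ at each world:
  0 (successors {0, 1, 6}): φ is true.
  1 (successors {0, 1, 3}): φ is true.
  2 (successors {2}): φ is true.
  3 (successors {0, 3}): φ is true.
  4 (successors {0, 4, 5}): φ is true.
  5 (successors {1, 5}): φ is true.
  6 (successors {0, 1, 5, 6}): φ is true.
For instance, at 4:
  At 4: Box r and not q is false, Box r and r is false, so (Box r and not q) -> (Box r and r) is true.
    At 4: Box r is false, not q is true, so Box r and not q is false.
      At 4: Box r requires r at every successor {0, 4, 5}.
        r fails at 5, so Box r is false at 4.
    At 4: Box r is false, r is true, so Box r and r is false.
      At 4: Box r requires r at every successor {0, 4, 5}.
        r fails at 5, so Box r is false at 4.
Satisfying worlds: {0, 1, 2, 3, 4, 5, 6}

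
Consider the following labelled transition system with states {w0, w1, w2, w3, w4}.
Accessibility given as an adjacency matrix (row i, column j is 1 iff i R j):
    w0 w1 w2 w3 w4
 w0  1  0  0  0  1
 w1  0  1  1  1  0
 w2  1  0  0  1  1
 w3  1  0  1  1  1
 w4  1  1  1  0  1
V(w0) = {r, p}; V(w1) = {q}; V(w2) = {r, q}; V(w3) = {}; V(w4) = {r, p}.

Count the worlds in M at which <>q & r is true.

1

Let φ = <>q & r. Evaluate φ at each world:
  w0 (successors {w0, w4}): φ is false.
  w1 (successors {w1, w2, w3}): φ is false.
  w2 (successors {w0, w3, w4}): φ is false.
  w3 (successors {w0, w2, w3, w4}): φ is false.
  w4 (successors {w0, w1, w2, w4}): φ is true.
For instance, at w4:
  At w4: <>q is true, r is true, so <>q & r is true.
    At w4: <>q requires q at some successor in {w0, w1, w2, w4}.
      q holds at w1, so <>q is true at w4.
Satisfying worlds: {w4}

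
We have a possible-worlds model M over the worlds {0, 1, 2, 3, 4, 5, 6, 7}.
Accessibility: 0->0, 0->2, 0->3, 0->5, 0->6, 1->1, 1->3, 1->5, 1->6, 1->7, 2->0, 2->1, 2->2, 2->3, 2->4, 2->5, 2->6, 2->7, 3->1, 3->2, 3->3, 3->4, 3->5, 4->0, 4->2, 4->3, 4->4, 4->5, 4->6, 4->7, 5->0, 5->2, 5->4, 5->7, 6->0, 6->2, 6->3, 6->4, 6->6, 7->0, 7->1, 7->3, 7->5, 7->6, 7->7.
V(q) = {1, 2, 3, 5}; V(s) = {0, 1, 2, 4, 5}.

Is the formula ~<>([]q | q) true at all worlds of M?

No

Let φ = ~<>([]q | q). Evaluate φ at each world:
  0 (successors {0, 2, 3, 5, 6}): φ is false.
  1 (successors {1, 3, 5, 6, 7}): φ is false.
  2 (successors {0, 1, 2, 3, 4, 5, 6, 7}): φ is false.
  3 (successors {1, 2, 3, 4, 5}): φ is false.
  4 (successors {0, 2, 3, 4, 5, 6, 7}): φ is false.
  5 (successors {0, 2, 4, 7}): φ is false.
  6 (successors {0, 2, 3, 4, 6}): φ is false.
  7 (successors {0, 1, 3, 5, 6, 7}): φ is false.
Detail at 0 (counterexample):
  At 0: <>([]q | q) is true, so ~<>([]q | q) is false.
    At 0: <>([]q | q) requires []q | q at some successor in {0, 2, 3, 5, 6}.
      []q | q holds at 2, so <>([]q | q) is true at 0.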